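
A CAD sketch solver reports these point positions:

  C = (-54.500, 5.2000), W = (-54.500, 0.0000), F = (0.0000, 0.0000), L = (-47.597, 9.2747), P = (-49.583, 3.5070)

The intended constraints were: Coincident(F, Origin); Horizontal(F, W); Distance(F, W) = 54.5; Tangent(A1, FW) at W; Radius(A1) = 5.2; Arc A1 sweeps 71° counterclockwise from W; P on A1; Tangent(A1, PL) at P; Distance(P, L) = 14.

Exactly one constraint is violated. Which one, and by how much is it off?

Distance(P, L) = 14 — off by 7.90.

F = (0.00, 0.00) ✓; F.y = 0.00, W.y = 0.00 ✓; |FW| = 54.50 ✓; ∠(CW, WF) = 90.00° ✓; |CW| = 5.200 ✓; bearing(C→P) − bearing(C→W) = 71.00° ✓; |CP| = 5.200 ✓; ∠(CP, PL) = 90.00° ✓; |PL| = 6.100 ✗.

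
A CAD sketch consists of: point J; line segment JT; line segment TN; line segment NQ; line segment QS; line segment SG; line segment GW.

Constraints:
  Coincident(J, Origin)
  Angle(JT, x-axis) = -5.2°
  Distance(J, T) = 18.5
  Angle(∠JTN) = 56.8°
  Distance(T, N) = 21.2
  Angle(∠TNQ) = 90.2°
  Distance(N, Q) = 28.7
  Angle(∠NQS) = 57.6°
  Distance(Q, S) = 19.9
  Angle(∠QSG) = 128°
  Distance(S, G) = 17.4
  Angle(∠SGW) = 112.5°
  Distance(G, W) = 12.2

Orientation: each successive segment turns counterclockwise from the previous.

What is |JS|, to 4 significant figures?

6.243

J is at the origin; JT runs at -5.2° with length 18.5, so T = (18.42, -1.677). ∠JTN = 56.8° gives TN at 118.0° from the x-axis; with |TN| = 21.2, N = (8.471, 17.04). ∠TNQ = 90.2° gives NQ at -152.2° from the x-axis; with |NQ| = 28.7, Q = (-16.92, 3.656). ∠NQS = 57.6° gives QS at -29.80° from the x-axis; with |QS| = 19.9, S = (0.3521, -6.233). Then |JS| = |S − J| = 6.243.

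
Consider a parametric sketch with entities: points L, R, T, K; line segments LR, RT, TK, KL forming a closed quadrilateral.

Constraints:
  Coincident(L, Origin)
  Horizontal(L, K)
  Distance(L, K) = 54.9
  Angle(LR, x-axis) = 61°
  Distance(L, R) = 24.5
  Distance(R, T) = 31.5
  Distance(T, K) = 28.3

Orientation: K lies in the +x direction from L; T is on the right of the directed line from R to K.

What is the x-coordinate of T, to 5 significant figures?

27.257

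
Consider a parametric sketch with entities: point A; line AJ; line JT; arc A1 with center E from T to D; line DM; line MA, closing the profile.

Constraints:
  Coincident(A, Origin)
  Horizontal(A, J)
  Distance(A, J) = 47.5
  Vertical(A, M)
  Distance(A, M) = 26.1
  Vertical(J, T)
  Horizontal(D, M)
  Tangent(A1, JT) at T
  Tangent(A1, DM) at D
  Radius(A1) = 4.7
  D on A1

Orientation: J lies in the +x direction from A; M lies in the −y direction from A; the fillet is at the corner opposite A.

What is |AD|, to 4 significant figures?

50.13

A is at the origin; AJ is horizontal with |AJ| = 47.5 and J on the +x side, so J = (47.50, 0.000). AM is vertical with |AM| = 26.1 and M on the −y side, so M = (0.000, -26.10). The virtual corner opposite A is at (47.50, -26.10). The tangent condition forces ET to be normal to JT and A1 meets DM tangentially, so ED is at right angles to DM, with radius 4.7, so the center E sits 4.7 in from both sides at E = (42.80, -21.40). That places the tangent points at T = (47.50, -21.40) on JT and D = (42.80, -26.10) on DM. Then |AD| = |D − A| = 50.13.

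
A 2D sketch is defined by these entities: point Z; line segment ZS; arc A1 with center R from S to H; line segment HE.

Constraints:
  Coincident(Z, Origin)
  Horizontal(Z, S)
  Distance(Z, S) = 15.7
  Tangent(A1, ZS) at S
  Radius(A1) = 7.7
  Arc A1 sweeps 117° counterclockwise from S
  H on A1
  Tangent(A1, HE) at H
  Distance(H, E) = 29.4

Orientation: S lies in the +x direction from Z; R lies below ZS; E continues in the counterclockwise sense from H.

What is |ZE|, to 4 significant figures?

43.48

Z is at the origin; Z and S share the same y with |ZS| = 15.7 and S on the +x side, so S = (15.70, 0.000). Since A1 is tangent to ZS there, RS ⟂ ZS, so R = S + (0, -7.7) = (15.70, -7.700). On A1, S sits at bearing 90° from R; a 117° counterclockwise sweep puts H at bearing 207°, so H = R + 7.7·(cos 207°, sin 207°) = (8.839, -11.20). The tangent condition forces RH to be normal to HE, so HE runs along (−sin 207°, cos 207°); with |HE| = 29.4, E = (22.19, -37.39). Then |ZE| = |E − Z| = 43.48.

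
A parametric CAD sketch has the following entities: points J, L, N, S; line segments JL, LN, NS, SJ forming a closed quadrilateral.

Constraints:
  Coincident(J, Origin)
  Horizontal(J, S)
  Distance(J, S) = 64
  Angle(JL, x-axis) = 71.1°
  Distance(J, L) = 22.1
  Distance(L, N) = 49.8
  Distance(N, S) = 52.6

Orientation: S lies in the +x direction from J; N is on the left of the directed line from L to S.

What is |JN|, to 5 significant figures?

69.014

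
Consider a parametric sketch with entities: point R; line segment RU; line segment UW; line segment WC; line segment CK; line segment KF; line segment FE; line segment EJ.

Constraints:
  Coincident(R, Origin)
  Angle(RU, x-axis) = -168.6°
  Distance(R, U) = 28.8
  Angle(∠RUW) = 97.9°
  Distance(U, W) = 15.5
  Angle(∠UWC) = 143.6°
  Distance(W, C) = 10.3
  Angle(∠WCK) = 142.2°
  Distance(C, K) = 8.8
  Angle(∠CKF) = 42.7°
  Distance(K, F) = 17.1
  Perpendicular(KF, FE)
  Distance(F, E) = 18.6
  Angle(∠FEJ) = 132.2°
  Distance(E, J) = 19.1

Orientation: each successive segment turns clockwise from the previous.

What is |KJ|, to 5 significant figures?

31.568

KF is perpendicular to FE, so FE runs at 167.80°; with |FE| = 18.6, E = (-44.920, 11.058). ∠FEJ = 132.2° gives EJ at 120.00° from the x-axis; with |EJ| = 19.1, J = (-54.470, 27.599). Then |KJ| = |J − K| = 31.568.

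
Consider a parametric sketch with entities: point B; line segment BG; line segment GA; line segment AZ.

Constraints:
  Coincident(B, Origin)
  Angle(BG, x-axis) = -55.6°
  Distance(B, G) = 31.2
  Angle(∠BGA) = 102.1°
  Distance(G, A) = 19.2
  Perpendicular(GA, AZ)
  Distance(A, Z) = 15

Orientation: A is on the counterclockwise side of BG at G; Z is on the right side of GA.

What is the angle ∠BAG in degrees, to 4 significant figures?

49.84°

B is at the origin; BG runs at -55.6° with length 31.2, so G = 31.2·(cos -55.6°, sin -55.6°) = (17.63, -25.74). ∠BGA = 102.1°, so GA runs at -55.6° + (180° − 102.1°) = 22.30° from the x-axis; with |GA| = 19.2, A = G + 19.2·(cos 22.30°, sin 22.30°) = (35.39, -18.46). Then cos ∠BAG = AB·AG / (|AB||AG|), giving 49.84°.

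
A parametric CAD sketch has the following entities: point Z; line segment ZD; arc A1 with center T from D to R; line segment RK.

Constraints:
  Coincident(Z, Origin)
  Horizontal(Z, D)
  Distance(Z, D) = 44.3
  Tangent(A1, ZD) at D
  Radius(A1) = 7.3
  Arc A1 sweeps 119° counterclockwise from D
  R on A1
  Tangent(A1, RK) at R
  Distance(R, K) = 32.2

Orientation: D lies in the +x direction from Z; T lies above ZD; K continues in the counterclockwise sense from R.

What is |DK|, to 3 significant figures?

40.1

Z is at the origin; ZD is horizontal with |ZD| = 44.3 and D on the +x side, so D = (44.3, 0.00). The tangent condition forces TD to be normal to ZD, so T = D + (0, 7.3) = (44.3, 7.30). On A1, D sits at bearing -90° from T; a 119° counterclockwise sweep puts R at bearing 29°, so R = T + 7.3·(cos 29°, sin 29°) = (50.7, 10.8). The tangent condition forces TR to be normal to RK, so RK runs along (−sin 29°, cos 29°); with |RK| = 32.2, K = (35.1, 39.0). Then |DK| = |K − D| = 40.1.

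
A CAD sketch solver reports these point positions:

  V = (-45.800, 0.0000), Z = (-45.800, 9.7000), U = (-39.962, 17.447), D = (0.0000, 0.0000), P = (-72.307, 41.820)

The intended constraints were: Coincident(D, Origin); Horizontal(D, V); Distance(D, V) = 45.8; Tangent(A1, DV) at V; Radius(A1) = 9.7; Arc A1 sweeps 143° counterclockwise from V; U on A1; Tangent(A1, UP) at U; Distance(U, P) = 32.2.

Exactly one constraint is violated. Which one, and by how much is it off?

Distance(U, P) = 32.2 — off by 8.30.

D = (0.00, 0.00) ✓; D.y = 0.00, V.y = 0.00 ✓; |DV| = 45.80 ✓; ∠(ZV, VD) = 90.00° ✓; |ZV| = 9.700 ✓; bearing(Z→U) − bearing(Z→V) = 143.0° ✓; |ZU| = 9.700 ✓; ∠(ZU, UP) = 90.00° ✓; |UP| = 40.50 ✗.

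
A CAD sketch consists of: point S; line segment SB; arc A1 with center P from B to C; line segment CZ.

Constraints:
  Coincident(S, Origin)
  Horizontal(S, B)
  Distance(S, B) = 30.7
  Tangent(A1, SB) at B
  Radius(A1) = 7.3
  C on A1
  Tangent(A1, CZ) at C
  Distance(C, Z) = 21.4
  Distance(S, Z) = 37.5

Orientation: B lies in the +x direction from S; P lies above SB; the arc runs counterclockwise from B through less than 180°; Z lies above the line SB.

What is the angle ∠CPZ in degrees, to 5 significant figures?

71.164°

S is at the origin; S and B share the same y with |SB| = 30.7 and B on the +x side, so B = (30.700, 0.0000). Tangency of A1 to SB means the radius PB is perpendicular to SB, so P = B + (0, 7.3) = (30.700, 7.3000). Since PC ⟂ CZ (tangency), |PZ| = √(7.3² + 21.4²) = 22.611 regardless of where C sits on A1. So Z lies on both circle(S, 37.5) and circle(P, 22.611); the above-SB intersection is Z = (23.929, 28.873). C is the foot of the tangent from Z: C = (36.586, 11.618).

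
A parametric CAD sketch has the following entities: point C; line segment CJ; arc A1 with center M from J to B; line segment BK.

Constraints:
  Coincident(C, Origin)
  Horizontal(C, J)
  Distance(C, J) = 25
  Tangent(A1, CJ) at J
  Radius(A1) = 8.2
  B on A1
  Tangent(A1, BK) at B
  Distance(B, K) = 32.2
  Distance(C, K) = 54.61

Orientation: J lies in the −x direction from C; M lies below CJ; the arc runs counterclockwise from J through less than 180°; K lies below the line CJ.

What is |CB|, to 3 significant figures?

33.7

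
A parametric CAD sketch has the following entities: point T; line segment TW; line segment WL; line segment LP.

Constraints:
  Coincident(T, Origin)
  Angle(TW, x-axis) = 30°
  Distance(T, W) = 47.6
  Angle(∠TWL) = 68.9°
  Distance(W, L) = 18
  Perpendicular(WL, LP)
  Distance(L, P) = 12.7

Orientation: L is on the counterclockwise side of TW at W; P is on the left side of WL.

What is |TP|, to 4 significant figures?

31.72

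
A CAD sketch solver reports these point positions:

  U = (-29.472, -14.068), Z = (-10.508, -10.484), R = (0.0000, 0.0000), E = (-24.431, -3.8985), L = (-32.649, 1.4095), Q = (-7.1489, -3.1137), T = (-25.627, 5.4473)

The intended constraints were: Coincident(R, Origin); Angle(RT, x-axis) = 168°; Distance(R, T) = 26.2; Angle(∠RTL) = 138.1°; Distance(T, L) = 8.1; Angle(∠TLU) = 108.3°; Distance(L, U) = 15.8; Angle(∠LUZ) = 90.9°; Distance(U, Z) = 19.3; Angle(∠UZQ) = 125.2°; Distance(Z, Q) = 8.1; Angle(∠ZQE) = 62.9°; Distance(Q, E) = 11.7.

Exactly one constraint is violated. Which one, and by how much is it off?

Distance(Q, E) = 11.7 — off by 5.60.

R = (0.00, 0.00) ✓; RT at 168.0° ✓; |RT| = 26.20 ✓; ∠RTL = 138.1° ✓; |TL| = 8.100 ✓; ∠TLU = 108.3° ✓; |LU| = 15.80 ✓; ∠LUZ = 90.90° ✓; |UZ| = 19.30 ✓; ∠UZQ = 125.2° ✓; |ZQ| = 8.100 ✓; ∠ZQE = 62.90° ✓; |QE| = 17.30 ✗.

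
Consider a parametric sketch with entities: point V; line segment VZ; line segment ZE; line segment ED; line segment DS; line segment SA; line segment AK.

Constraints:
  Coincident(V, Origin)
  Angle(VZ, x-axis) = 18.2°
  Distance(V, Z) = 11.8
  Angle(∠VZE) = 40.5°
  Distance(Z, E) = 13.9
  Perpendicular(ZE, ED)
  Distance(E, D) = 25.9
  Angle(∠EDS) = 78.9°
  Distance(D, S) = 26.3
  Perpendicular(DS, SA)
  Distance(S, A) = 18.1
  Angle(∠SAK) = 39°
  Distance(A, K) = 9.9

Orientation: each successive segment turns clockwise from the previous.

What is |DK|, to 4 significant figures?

22.61

The perpendicularity gives SA at right angles to DS, so SA runs at -42.40°; with |SA| = 18.1, A = (12.96, 12.48). ∠SAK = 39.0° gives AK at 176.6° from the x-axis; with |AK| = 9.9, K = (3.075, 13.07). Then |DK| = |K − D| = 22.61.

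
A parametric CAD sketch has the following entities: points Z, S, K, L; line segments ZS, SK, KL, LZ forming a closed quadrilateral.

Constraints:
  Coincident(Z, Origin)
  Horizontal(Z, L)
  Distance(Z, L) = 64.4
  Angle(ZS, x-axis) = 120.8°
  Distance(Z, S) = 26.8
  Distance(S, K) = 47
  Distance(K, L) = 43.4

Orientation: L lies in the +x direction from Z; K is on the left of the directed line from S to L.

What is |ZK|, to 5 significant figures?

44.273

Z is at the origin; Z and L share the same y with |ZL| = 64.4 and L in +x, so L = (64.4, 0). ZS runs at 120.8° with |ZS| = 26.8, so S = (-13.723, 23.020). K is determined by |SK| = 47.0 and |KL| = 43.4 together: it lies at the intersection of circle(S, 47.0) and circle(L, 43.4). With |SL| = 81.444, the foot of the radical line on SL is 42.720 from S and the perpendicular offset is √(47.0² − 42.720²) = 19.596. Taking the left-of-SL solution: K = (32.794, 29.743).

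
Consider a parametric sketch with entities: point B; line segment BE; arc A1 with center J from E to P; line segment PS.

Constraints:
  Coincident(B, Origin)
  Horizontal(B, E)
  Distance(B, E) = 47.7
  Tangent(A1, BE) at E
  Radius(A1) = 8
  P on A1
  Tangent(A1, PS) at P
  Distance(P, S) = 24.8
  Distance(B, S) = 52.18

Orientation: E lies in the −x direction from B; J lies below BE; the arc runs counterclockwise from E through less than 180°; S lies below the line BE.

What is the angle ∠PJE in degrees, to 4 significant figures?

124.1°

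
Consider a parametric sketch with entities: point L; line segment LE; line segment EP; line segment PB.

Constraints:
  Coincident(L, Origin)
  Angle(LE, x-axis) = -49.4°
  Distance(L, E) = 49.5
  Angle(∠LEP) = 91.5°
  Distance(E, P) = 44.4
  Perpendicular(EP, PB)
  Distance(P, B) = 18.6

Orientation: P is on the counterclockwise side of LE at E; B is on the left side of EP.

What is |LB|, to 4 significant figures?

55.15

L is at the origin; LE runs at -49.4° with length 49.5, so E = 49.5·(cos -49.4°, sin -49.4°) = (32.21, -37.58). ∠LEP = 91.5°, so EP runs at -49.4° + (180° − 91.5°) = 39.10° from the x-axis; with |EP| = 44.4, P = E + 44.4·(cos 39.10°, sin 39.10°) = (66.67, -9.582). The perpendicularity gives PB at right angles to EP; with |PB| = 18.6 on the left of EP, B = P + 18.6·(-0.6307, 0.7760) = (54.94, 4.853). Then |LB| = |B − L| = 55.15.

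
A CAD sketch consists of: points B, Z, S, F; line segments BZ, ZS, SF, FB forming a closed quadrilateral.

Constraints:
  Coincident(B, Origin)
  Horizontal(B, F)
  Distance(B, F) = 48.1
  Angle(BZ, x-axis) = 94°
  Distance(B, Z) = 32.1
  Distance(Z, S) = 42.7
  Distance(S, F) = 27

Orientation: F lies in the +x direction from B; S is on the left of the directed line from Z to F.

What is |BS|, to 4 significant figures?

47.57

B is at the origin; BF is horizontal with |BF| = 48.1 and F in +x, so F = (48.1, 0). BZ runs at 94.0° with |BZ| = 32.1, so Z = (-2.239, 32.02). S is determined by |ZS| = 42.7 and |SF| = 27.0 together: it lies at the intersection of circle(Z, 42.7) and circle(F, 27.0). With |ZF| = 59.66, the foot of the radical line on ZF is 39.00 from Z and the perpendicular offset is √(42.7² − 39.00²) = 17.38. Taking the left-of-ZF solution: S = (40.00, 25.76).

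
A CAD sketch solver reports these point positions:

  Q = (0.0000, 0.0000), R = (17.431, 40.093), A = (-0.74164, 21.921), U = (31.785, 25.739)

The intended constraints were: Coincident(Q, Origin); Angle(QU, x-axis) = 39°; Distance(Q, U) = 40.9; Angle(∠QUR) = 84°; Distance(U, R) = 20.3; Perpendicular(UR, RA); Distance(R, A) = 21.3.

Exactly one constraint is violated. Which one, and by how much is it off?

Distance(R, A) = 21.3 — off by 4.40.

Q = (0.00, 0.00) ✓; QU at 39.00° ✓; |QU| = 40.90 ✓; ∠QUR = 84.00° ✓; |UR| = 20.30 ✓; ∠(UR, RA) = 90.00° ✓; |RA| = 25.70 ✗.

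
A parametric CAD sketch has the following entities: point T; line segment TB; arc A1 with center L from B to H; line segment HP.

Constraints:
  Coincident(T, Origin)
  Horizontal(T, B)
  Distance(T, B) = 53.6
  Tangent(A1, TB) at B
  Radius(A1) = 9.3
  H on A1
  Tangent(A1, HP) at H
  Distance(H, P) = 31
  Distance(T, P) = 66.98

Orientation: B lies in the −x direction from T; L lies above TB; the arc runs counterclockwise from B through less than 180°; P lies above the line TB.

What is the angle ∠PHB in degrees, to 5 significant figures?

127.66°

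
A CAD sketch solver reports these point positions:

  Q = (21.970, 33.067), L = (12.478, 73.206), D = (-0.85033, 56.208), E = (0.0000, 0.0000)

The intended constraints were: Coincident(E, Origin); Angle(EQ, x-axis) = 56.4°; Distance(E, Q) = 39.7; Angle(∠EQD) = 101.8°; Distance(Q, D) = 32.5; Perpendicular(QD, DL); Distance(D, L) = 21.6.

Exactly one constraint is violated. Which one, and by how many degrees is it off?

Perpendicular(QD, DL) — off by 7.30°.

E = (0.00, 0.00) ✓; EQ at 56.40° ✓; |EQ| = 39.70 ✓; ∠EQD = 101.8° ✓; |QD| = 32.50 ✓; ∠(QD, DL) = 82.70° ✗; |DL| = 21.60 ✓.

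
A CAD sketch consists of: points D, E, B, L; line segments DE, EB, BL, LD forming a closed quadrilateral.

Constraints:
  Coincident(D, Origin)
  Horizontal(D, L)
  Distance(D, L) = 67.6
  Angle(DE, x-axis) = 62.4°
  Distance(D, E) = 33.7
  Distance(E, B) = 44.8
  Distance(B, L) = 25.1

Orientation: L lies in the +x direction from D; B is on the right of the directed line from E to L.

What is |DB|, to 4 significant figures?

43.46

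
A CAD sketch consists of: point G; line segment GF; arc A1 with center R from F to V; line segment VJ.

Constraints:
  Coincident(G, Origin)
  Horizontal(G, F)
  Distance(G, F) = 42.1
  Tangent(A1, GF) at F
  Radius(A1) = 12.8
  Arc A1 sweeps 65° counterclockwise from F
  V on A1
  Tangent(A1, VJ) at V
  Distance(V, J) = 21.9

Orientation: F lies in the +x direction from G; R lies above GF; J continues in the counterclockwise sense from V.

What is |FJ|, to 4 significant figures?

34.31

G is at the origin; G and F share the same y with |GF| = 42.1 and F on the +x side, so F = (42.10, 0.000). The tangent condition forces RF to be normal to GF, so R = F + (0, 12.8) = (42.10, 12.80). On A1, F sits at bearing -90° from R; a 65° counterclockwise sweep puts V at bearing -25°, so V = R + 12.8·(cos -25°, sin -25°) = (53.70, 7.390). A1 meets VJ tangentially, so RV is at right angles to VJ, so VJ runs along (−sin -25°, cos -25°); with |VJ| = 21.9, J = (62.96, 27.24). Then |FJ| = |J − F| = 34.31.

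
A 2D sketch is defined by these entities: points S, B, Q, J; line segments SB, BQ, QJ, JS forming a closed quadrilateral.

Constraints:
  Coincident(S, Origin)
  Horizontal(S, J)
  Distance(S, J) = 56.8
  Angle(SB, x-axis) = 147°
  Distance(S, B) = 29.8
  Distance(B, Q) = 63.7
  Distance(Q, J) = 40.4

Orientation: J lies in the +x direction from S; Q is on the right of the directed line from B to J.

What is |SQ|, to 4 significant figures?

34.23

Checks: |BQ| = 63.70 ✓; |QJ| = 40.40 ✓.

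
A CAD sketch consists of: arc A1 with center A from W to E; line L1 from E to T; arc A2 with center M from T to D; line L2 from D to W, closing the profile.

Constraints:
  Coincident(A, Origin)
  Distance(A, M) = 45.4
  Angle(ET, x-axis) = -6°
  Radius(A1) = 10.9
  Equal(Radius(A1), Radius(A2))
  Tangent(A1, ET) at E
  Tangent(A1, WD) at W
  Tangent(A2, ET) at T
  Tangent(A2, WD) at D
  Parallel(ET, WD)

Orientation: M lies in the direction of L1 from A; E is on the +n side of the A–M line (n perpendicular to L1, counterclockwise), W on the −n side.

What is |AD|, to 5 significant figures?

46.690

The slot axis is L1's direction at -6.0°, so u = (cos -6.0°, sin -6.0°) = (0.99452, -0.10453) and n = (−sin -6.0°, cos -6.0°) = (0.10453, 0.99452). A is at the origin and M lies 45.4 along u from A, so M = 45.4·u = (45.151, -4.7456). Tangency of A1 to both parallel lines with radius 10.9 puts E and W at A ± 10.9·n: E = (1.1394, 10.840), W = (-1.1394, -10.840). Equal radii place T and D the same way about M: T = M + 10.9·n = (46.291, 6.0947), D = M − 10.9·n = (44.012, -15.586). Then |AD| = |D − A| = 46.690.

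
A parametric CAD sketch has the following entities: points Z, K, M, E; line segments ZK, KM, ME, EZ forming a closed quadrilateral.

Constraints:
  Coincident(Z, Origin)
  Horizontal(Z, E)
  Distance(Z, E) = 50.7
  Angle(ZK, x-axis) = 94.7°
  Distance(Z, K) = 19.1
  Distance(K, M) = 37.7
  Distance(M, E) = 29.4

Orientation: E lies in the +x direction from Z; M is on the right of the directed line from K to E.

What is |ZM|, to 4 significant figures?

24.86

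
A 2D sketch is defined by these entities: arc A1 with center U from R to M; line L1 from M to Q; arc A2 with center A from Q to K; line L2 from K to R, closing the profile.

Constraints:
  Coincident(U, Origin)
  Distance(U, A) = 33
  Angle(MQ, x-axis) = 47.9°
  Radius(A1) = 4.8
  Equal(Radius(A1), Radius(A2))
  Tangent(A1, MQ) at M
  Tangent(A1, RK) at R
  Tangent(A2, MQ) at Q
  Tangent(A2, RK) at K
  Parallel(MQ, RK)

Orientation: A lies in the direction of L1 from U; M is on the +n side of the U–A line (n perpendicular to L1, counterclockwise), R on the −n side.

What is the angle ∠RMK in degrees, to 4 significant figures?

73.78°

The slot axis is L1's direction at 47.9°, so u = (cos 47.9°, sin 47.9°) = (0.6704, 0.7420) and n = (−sin 47.9°, cos 47.9°) = (-0.7420, 0.6704). U is at the origin and A lies 33.0 along u from U, so A = 33.0·u = (22.12, 24.49). Tangency of A1 to both parallel lines with radius 4.8 puts M and R at U ± 4.8·n: M = (-3.561, 3.218), R = (3.561, -3.218). Equal radii place Q and K the same way about A: Q = A + 4.8·n = (18.56, 27.70), K = A − 4.8·n = (25.69, 21.27). Then cos ∠RMK = MR·MK / (|MR||MK|), giving 73.78°.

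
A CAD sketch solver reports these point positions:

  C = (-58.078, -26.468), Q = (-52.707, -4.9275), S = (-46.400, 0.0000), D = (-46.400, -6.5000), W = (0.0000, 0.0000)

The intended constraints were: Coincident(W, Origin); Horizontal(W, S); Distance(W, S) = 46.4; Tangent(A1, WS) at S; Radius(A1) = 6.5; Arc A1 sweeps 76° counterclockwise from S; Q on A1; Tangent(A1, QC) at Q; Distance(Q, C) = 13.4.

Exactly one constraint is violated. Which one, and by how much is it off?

Distance(Q, C) = 13.4 — off by 8.80.

W = (0.00, 0.00) ✓; W.y = 0.00, S.y = 0.00 ✓; |WS| = 46.40 ✓; ∠(DS, SW) = 90.00° ✓; |DS| = 6.500 ✓; bearing(D→Q) − bearing(D→S) = 76.00° ✓; |DQ| = 6.500 ✓; ∠(DQ, QC) = 90.00° ✓; |QC| = 22.20 ✗.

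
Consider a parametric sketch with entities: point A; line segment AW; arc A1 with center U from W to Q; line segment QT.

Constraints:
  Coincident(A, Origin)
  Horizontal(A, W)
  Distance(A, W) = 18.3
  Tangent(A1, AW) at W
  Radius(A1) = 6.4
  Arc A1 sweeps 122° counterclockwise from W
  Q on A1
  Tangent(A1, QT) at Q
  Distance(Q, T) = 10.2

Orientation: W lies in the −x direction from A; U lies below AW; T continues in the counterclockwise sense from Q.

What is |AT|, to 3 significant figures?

26.0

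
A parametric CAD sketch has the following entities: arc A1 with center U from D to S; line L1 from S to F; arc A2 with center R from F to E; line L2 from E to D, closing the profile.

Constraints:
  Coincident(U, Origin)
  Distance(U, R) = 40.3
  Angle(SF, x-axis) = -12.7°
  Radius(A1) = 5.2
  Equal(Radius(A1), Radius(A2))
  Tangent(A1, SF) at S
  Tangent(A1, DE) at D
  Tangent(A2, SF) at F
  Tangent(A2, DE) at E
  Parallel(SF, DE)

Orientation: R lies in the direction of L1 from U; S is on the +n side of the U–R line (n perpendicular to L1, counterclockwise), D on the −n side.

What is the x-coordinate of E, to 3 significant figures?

38.2

Tangency of A1 to both parallel lines with radius 5.2 puts S and D at U ± 5.2·n: S = (1.14, 5.07), D = (-1.14, -5.07). Equal radii place F and E the same way about R: F = R + 5.2·n = (40.5, -3.79), E = R − 5.2·n = (38.2, -13.9). So E.x = 38.2.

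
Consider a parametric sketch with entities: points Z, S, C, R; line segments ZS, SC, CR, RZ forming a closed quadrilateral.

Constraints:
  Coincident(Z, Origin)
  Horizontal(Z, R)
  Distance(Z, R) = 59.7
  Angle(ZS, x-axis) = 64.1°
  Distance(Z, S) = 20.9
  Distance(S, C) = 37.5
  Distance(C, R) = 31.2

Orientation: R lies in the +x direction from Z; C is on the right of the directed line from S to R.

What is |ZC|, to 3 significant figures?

33.0

Z is at the origin; ZR is horizontal with |ZR| = 59.7 and R in +x, so R = (59.7, 0). ZS runs at 64.1° with |ZS| = 20.9, so S = (9.13, 18.8). C is determined by |SC| = 37.5 and |CR| = 31.2 together: it lies at the intersection of circle(S, 37.5) and circle(R, 31.2). With |SR| = 54.0, the foot of the radical line on SR is 31.0 from S and the perpendicular offset is √(37.5² − 31.0²) = 21.1. Taking the right-of-SR solution: C = (30.8, -11.8).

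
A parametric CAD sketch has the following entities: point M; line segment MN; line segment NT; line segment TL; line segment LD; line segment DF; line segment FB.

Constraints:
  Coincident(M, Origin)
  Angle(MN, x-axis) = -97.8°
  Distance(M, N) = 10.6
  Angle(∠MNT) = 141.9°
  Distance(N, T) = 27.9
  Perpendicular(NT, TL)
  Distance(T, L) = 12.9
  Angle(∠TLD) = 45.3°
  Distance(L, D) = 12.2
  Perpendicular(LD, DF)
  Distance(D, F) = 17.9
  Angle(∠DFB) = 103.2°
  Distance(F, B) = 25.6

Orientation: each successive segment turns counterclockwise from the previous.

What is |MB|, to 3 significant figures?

62.0

LD ⟂ DF, so DF runs at -105°; with |DF| = 17.9, F = (7.36, -42.2). ∠DFB = 103.2° gives FB at -28.2° from the x-axis; with |FB| = 25.6, B = (29.9, -54.3). Then |MB| = |B − M| = 62.0.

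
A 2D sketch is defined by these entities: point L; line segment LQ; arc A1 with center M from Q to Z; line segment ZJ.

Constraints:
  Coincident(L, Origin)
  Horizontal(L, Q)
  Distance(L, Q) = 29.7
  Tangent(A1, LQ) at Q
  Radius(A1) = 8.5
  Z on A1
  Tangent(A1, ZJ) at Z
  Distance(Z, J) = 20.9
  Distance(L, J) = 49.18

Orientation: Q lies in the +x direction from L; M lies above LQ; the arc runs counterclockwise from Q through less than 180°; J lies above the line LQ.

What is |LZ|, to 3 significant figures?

38.9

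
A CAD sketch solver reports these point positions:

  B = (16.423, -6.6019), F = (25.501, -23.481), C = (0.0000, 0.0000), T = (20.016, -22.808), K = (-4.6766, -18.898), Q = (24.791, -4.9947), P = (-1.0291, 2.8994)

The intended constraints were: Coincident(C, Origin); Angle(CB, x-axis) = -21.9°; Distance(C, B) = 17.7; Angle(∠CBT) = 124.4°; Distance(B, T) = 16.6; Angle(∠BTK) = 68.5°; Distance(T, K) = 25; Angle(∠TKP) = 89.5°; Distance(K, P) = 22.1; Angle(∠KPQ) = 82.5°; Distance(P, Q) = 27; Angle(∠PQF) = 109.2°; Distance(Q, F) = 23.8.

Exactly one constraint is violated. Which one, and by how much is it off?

Distance(Q, F) = 23.8 — off by 5.30.

C = (0.00, 0.00) ✓; CB at -21.90° ✓; |CB| = 17.70 ✓; ∠CBT = 124.4° ✓; |BT| = 16.60 ✓; ∠BTK = 68.50° ✓; |TK| = 25.00 ✓; ∠TKP = 89.50° ✓; |KP| = 22.10 ✓; ∠KPQ = 82.50° ✓; |PQ| = 27.00 ✓; ∠PQF = 109.2° ✓; |QF| = 18.50 ✗.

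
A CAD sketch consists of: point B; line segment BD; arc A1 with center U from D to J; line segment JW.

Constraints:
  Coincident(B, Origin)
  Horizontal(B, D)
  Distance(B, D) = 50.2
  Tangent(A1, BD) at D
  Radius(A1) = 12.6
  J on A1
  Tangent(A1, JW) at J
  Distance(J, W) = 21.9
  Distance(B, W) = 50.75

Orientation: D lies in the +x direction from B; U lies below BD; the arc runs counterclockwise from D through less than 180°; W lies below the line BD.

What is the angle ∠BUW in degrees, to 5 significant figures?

73.527°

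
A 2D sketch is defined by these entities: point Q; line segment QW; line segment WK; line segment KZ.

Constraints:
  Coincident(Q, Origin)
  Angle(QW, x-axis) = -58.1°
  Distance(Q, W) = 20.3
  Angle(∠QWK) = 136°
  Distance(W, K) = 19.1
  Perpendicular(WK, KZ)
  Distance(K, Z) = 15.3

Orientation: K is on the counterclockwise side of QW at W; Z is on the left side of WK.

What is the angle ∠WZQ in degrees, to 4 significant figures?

36.66°

Q is at the origin; QW runs at -58.1° with length 20.3, so W = 20.3·(cos -58.1°, sin -58.1°) = (10.73, -17.23). ∠QWK = 136.0°, so WK runs at -58.1° + (180° − 136.0°) = -14.10° from the x-axis; with |WK| = 19.1, K = W + 19.1·(cos -14.10°, sin -14.10°) = (29.25, -21.89). The perpendicularity gives KZ at right angles to WK; with |KZ| = 15.3 on the left of WK, Z = K + 15.3·(0.2436, 0.9699) = (32.98, -7.048). Then cos ∠WZQ = ZW·ZQ / (|ZW||ZQ|), giving 36.66°.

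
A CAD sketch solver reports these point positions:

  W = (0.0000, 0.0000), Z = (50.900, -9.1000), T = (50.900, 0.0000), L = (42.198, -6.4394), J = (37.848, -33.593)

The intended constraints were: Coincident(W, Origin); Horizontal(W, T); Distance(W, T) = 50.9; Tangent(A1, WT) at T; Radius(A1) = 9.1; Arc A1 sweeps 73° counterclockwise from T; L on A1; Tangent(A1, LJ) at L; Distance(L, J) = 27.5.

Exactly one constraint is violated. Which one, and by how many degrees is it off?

Tangent(A1, LJ) at L — off by 7.90°.

W = (0.00, 0.00) ✓; W.y = 0.00, T.y = 0.00 ✓; |WT| = 50.90 ✓; ∠(ZT, TW) = 90.00° ✓; |ZT| = 9.100 ✓; bearing(Z→L) − bearing(Z→T) = 73.00° ✓; |ZL| = 9.100 ✓; ∠(ZL, LJ) = 82.10° ✗; |LJ| = 27.50 ✓.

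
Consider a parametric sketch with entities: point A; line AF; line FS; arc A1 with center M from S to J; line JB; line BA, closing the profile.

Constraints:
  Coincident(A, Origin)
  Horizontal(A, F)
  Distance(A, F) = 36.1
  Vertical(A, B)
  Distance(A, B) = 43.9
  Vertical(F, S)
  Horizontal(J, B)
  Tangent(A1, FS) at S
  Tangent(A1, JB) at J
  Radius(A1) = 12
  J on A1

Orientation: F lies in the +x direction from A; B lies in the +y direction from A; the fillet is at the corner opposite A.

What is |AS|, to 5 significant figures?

48.175

A is at the origin; AF is horizontal with |AF| = 36.1 and F on the +x side, so F = (36.100, 0.0000). A and B share the same x with |AB| = 43.9 and B on the +y side, so B = (0.0000, 43.900). The virtual corner opposite A is at (36.100, 43.900). Tangency of A1 to FS means the radius MS is perpendicular to FS and tangency of A1 to JB means the radius MJ is perpendicular to JB, with radius 12.0, so the center M sits 12.0 in from both sides at M = (24.100, 31.900). That places the tangent points at S = (36.100, 31.900) on FS and J = (24.100, 43.900) on JB. Then |AS| = |S − A| = 48.175.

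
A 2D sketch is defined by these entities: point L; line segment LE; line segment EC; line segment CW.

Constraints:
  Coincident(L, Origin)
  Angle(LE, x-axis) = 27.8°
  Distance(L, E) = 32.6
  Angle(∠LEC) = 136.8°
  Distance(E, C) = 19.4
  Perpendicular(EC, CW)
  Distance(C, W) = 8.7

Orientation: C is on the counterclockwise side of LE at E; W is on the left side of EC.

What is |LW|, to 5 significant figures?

45.261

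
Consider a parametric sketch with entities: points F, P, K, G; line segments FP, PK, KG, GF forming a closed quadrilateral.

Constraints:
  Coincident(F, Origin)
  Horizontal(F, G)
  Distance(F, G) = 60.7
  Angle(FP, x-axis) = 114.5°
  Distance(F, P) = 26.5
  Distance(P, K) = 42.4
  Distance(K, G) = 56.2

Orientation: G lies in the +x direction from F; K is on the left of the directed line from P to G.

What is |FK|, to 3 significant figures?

51.6

Checks: |PK| = 42.40 ✓; |KG| = 56.20 ✓.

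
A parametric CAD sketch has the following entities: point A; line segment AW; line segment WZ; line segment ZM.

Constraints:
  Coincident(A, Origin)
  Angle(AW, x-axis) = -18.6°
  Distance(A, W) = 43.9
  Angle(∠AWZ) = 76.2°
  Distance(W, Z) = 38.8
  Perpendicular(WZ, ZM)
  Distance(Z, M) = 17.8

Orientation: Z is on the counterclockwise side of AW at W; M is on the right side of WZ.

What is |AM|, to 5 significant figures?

66.743

A is at the origin; AW runs at -18.6° with length 43.9, so W = 43.9·(cos -18.6°, sin -18.6°) = (41.607, -14.002). ∠AWZ = 76.2°, so WZ runs at -18.6° + (180° − 76.2°) = 85.200° from the x-axis; with |WZ| = 38.8, Z = W + 38.8·(cos 85.200°, sin 85.200°) = (44.854, 24.662). WZ ⟂ ZM; with |ZM| = 17.8 on the right of WZ, M = Z + 17.8·(0.99649, -0.083678) = (62.591, 23.172). Then |AM| = |M − A| = 66.743.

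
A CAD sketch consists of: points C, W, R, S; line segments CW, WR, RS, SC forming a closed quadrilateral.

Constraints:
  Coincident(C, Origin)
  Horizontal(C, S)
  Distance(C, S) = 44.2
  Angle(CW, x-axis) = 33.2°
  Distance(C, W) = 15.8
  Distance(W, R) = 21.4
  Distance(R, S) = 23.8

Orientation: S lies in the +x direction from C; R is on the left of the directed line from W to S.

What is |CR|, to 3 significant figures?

37.2

C is at the origin; CS is horizontal with |CS| = 44.2 and S in +x, so S = (44.2, 0). CW runs at 33.2° with |CW| = 15.8, so W = (13.2, 8.65). R is determined by |WR| = 21.4 and |RS| = 23.8 together: it lies at the intersection of circle(W, 21.4) and circle(S, 23.8). With |WS| = 32.2, the foot of the radical line on WS is 14.4 from W and the perpendicular offset is √(21.4² − 14.4²) = 15.8. Taking the left-of-WS solution: R = (31.3, 20.0).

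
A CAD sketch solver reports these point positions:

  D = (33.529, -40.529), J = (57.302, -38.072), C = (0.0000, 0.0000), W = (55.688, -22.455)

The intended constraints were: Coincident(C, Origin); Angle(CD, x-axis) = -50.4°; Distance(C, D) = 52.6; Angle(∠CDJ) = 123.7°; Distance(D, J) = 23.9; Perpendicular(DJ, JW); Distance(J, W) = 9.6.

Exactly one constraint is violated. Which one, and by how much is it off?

Distance(J, W) = 9.6 — off by 6.10.

C = (0.00, 0.00) ✓; CD at -50.40° ✓; |CD| = 52.60 ✓; ∠CDJ = 123.7° ✓; |DJ| = 23.90 ✓; ∠(DJ, JW) = 90.00° ✓; |JW| = 15.70 ✗.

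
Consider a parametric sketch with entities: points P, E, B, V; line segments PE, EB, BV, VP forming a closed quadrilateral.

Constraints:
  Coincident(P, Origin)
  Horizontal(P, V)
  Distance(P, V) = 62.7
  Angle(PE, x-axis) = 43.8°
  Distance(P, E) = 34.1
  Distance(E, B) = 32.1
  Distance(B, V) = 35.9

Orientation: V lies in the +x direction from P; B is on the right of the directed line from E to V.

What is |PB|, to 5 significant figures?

29.007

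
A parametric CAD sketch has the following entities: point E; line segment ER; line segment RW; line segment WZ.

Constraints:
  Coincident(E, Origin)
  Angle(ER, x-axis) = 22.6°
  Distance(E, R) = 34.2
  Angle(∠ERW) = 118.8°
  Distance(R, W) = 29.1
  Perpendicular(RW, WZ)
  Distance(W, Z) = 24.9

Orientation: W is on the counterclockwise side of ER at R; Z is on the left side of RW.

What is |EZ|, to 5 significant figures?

45.857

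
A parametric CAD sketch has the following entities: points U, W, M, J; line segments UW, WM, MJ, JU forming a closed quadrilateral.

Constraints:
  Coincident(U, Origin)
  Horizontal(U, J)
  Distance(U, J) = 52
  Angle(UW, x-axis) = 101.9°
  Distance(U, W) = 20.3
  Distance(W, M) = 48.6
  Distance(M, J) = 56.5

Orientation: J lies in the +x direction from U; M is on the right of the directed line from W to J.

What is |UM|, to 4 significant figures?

28.36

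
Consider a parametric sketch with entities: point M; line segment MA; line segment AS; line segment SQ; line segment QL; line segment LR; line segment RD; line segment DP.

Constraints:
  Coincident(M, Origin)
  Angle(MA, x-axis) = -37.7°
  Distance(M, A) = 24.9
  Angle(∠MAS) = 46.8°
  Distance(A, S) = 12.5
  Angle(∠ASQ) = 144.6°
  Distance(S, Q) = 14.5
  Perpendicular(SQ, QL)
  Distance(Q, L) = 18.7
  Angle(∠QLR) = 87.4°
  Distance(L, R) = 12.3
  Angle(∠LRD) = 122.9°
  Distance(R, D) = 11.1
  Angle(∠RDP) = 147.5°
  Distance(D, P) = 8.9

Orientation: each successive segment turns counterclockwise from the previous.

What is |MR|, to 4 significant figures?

13.41

M is at the origin; MA runs at -37.7° with length 24.9, so A = (19.70, -15.23). ∠MAS = 46.8° gives AS at 95.50° from the x-axis; with |AS| = 12.5, S = (18.50, -2.785). ∠ASQ = 144.6° gives SQ at 130.9° from the x-axis; with |SQ| = 14.5, Q = (9.010, 8.175). SQ ⟂ QL, so QL runs at -139.1°; with |QL| = 18.7, L = (-5.125, -4.068). ∠QLR = 87.4° gives LR at -46.50° from the x-axis; with |LR| = 12.3, R = (3.342, -12.99). Then |MR| = |R − M| = 13.41.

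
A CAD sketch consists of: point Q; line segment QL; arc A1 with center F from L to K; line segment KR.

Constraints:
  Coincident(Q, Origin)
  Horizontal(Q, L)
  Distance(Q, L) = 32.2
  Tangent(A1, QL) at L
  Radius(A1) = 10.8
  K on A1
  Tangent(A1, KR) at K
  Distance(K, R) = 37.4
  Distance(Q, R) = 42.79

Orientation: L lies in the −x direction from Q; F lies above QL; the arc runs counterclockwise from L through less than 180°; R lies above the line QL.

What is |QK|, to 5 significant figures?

23.176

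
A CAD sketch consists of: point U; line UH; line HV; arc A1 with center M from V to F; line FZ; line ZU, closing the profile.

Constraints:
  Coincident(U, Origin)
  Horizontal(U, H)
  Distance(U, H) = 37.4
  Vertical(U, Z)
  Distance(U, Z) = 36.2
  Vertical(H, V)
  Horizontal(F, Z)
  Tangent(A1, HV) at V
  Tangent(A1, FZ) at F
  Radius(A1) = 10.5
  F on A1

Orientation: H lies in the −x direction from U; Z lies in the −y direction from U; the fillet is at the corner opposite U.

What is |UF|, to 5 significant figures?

45.100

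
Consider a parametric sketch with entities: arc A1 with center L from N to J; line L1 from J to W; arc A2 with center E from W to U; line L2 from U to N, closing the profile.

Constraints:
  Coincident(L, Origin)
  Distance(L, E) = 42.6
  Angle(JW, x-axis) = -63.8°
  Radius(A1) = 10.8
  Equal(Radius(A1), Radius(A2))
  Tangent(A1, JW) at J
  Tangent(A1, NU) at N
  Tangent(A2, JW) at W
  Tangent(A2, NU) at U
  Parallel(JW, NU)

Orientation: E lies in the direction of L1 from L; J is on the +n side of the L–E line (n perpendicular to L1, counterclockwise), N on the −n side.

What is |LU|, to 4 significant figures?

43.95

Tangency of A1 to both parallel lines with radius 10.8 puts J and N at L ± 10.8·n: J = (9.690, 4.768), N = (-9.690, -4.768). Equal radii place W and U the same way about E: W = E + 10.8·n = (28.50, -33.45), U = E − 10.8·n = (9.118, -42.99). Then |LU| = |U − L| = 43.95.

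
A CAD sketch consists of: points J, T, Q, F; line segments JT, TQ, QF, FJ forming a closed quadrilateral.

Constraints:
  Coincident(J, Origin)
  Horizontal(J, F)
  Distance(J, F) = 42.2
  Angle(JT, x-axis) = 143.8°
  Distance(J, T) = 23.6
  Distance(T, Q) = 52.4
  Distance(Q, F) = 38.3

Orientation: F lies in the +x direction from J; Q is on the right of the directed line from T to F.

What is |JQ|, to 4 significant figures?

30.07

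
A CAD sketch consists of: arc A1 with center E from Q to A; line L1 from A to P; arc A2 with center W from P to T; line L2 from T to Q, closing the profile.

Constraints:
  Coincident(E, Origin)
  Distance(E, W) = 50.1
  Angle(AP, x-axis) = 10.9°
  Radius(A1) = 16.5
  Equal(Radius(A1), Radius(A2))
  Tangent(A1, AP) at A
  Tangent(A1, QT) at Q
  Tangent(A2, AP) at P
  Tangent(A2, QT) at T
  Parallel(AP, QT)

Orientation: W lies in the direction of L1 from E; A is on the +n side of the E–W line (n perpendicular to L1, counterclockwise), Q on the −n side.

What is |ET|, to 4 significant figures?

52.75

The slot axis is L1's direction at 10.9°, so u = (cos 10.9°, sin 10.9°) = (0.9820, 0.1891) and n = (−sin 10.9°, cos 10.9°) = (-0.1891, 0.9820). E is at the origin and W lies 50.1 along u from E, so W = 50.1·u = (49.20, 9.474). Tangency of A1 to both parallel lines with radius 16.5 puts A and Q at E ± 16.5·n: A = (-3.120, 16.20), Q = (3.120, -16.20). Equal radii place P and T the same way about W: P = W + 16.5·n = (46.08, 25.68), T = W − 16.5·n = (52.32, -6.729). Then |ET| = |T − E| = 52.75.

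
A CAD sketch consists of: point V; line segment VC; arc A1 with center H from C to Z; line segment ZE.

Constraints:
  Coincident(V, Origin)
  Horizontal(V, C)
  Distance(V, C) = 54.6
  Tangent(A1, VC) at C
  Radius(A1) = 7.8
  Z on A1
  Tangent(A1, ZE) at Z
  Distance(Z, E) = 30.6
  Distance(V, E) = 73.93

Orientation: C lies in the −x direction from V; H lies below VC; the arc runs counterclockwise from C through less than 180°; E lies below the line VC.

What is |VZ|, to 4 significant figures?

62.85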